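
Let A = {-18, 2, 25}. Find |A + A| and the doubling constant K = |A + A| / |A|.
K = |A + A| / |A| = 6/3 = 2

Enumerate A + A = {a + b : a, b ∈ A}. With |A| = 3, there are |A|^2 = 9 ordered sum pairs; collecting distinct values, A + A = {-36, -16, 4, 7, 27, 50}, so |A + A| = 6. Thus K = 6/3 = 2. For comparison, the minimum possible |A + A| over all 3-element sets is 2·3 − 1 = 5 (so min K = 5/3), attained only by arithmetic progressions.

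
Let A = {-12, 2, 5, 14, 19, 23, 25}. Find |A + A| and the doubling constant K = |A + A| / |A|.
K = |A + A| / |A| = 26/7

Enumerate A + A = {a + b : a, b ∈ A}. With |A| = 7, there are |A|^2 = 49 ordered sum pairs; collecting distinct values, A + A = {-24, -10, -7, 2, 4, 7, 10, 11, 13, 16, 19, 21, 24, 25, 27, 28, 30, 33, 37, 38, 39, 42, 44, 46, 48, 50}, so |A + A| = 26. Thus K = 26/7. For comparison, the minimum possible |A + A| over all 7-element sets is 2·7 − 1 = 13 (so min K = 13/7), attained only by arithmetic progressions.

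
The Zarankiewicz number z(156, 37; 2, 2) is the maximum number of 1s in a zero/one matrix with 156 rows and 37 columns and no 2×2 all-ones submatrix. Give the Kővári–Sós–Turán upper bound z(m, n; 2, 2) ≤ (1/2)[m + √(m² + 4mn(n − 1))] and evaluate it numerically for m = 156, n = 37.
z(156, 37; 2, 2) ≤ (1/2)[156 + √(156² + 4·156·37·36)] = (1/2)[156 + √855504] = 540.4673

Kővári–Sós–Turán: let r_1, ..., r_156 be the row sums and z = Σ r_i the total number of 1s. Each pair of columns can share at most one row with both entries 1 (else a 2×2 all-ones block appears), so Σ_i C(r_i, 2) ≤ C(37, 2) = 666. By convexity Σ_i C(r_i, 2) ≥ 156·C(z/156, 2) = z(z − 156)/(2·156), giving z² − 156z − 156·37·36 ≤ 0 and hence z ≤ (1/2)[156 + √(24336 + 4·207792)] = (1/2)[156 + √855504] ≈ (1/2)(156 + 924.9346) = 540.4673.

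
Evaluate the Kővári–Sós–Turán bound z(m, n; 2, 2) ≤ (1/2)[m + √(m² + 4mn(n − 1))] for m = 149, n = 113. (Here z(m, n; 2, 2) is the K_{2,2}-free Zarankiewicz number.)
z(149, 113; 2, 2) ≤ (1/2)[149 + √(149² + 4·149·113·112)] = (1/2)[149 + √7565177] = 1449.7433

Kővári–Sós–Turán: let r_1, ..., r_149 be the row sums and z = Σ r_i the total number of 1s. Each pair of columns can share at most one row with both entries 1 (else a 2×2 all-ones block appears), so Σ_i C(r_i, 2) ≤ C(113, 2) = 6328. By convexity Σ_i C(r_i, 2) ≥ 149·C(z/149, 2) = z(z − 149)/(2·149), giving z² − 149z − 149·113·112 ≤ 0 and hence z ≤ (1/2)[149 + √(22201 + 4·1885744)] = (1/2)[149 + √7565177] ≈ (1/2)(149 + 2750.4867) = 1449.7433.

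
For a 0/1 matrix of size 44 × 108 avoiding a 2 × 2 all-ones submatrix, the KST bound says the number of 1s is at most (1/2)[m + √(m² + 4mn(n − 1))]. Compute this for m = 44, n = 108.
z(44, 108; 2, 2) ≤ (1/2)[44 + √(44² + 4·44·108·107)] = (1/2)[44 + √2035792] = 735.4059

Kővári–Sós–Turán: let r_1, ..., r_44 be the row sums and z = Σ r_i the total number of 1s. Each pair of columns can share at most one row with both entries 1 (else a 2×2 all-ones block appears), so Σ_i C(r_i, 2) ≤ C(108, 2) = 5778. By convexity Σ_i C(r_i, 2) ≥ 44·C(z/44, 2) = z(z − 44)/(2·44), giving z² − 44z − 44·108·107 ≤ 0 and hence z ≤ (1/2)[44 + √(1936 + 4·508464)] = (1/2)[44 + √2035792] ≈ (1/2)(44 + 1426.8118) = 735.4059.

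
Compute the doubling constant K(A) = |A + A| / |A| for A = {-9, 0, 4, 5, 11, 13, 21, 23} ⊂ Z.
K = |A + A| / |A| = 33/8

Enumerate A + A = {a + b : a, b ∈ A}. With |A| = 8, there are |A|^2 = 64 ordered sum pairs; collecting distinct values, A + A = {-18, -9, -5, -4, 0, 2, 4, 5, 8, 9, 10, 11, 12, 13, 14, 15, 16, 17, 18, 21, 22, 23, 24, 25, 26, 27, 28, 32, 34, 36, 42, 44, 46}, so |A + A| = 33. Thus K = 33/8. For comparison, the minimum possible |A + A| over all 8-element sets is 2·8 − 1 = 15 (so min K = 15/8), attained only by arithmetic progressions.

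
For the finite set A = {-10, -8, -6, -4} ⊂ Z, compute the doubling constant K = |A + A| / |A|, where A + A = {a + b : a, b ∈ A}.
K = |A + A| / |A| = 7/4

Enumerate A + A = {a + b : a, b ∈ A}. With |A| = 4, there are |A|^2 = 16 ordered sum pairs; collecting distinct values, A + A = {-20, -18, -16, -14, -12, -10, -8}, so |A + A| = 7. Thus K = 7/4. Here |A + A| = 2|A| − 1 = 7, the minimum possible — so K = 7/4 is minimal, which holds iff A is an arithmetic progression.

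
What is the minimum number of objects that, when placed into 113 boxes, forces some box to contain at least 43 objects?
n = (43 − 1)·113 + 1 = 4747

By the generalised pigeonhole principle, to guarantee some box contains ≥ r objects we need more than (r − 1) · k objects total. Threshold: n = (r − 1) · k + 1. With r = 43 and k = 113: n = 42 · 113 + 1 = 4746 + 1 = 4747. For n = 4746 = 42 · 113, we can put exactly 42 objects in every box, avoiding 43 in any single one — so 4747 is tight.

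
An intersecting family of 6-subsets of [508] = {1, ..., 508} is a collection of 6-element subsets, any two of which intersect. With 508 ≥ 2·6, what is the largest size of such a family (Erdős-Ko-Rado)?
max |F| = C(507, 5) = 273695167746

The Erdős-Ko-Rado theorem states: for n ≥ 2k, an intersecting family of k-subsets of an n-element set has size at most C(n − 1, k − 1), with equality for 'star' families {A ⊆ [n] : |A| = k, i ∈ A} (fix an element i). For n = 508, k = 6: C(507, 5) = 273695167746.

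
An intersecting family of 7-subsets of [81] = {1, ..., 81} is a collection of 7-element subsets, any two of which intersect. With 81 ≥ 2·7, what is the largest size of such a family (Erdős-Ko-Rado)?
max |F| = C(80, 6) = 300500200

The Erdős-Ko-Rado theorem states: for n ≥ 2k, an intersecting family of k-subsets of an n-element set has size at most C(n − 1, k − 1), with equality for 'star' families {A ⊆ [n] : |A| = k, i ∈ A} (fix an element i). For n = 81, k = 7: C(80, 6) = 300500200.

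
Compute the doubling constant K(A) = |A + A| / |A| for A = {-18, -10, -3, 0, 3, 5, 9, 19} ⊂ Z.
K = |A + A| / |A| = 32/8 = 4

Enumerate A + A = {a + b : a, b ∈ A}. With |A| = 8, there are |A|^2 = 64 ordered sum pairs; collecting distinct values, A + A = {-36, -28, -21, -20, -18, -15, -13, -10, -9, -7, -6, -5, -3, -1, 0, 1, 2, 3, 5, 6, 8, 9, 10, 12, 14, 16, 18, 19, 22, 24, 28, 38}, so |A + A| = 32. Thus K = 32/8 = 4. For comparison, the minimum possible |A + A| over all 8-element sets is 2·8 − 1 = 15 (so min K = 15/8), attained only by arithmetic progressions.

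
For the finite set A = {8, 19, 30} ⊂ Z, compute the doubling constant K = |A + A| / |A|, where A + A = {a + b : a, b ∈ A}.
K = |A + A| / |A| = 5/3

Enumerate A + A = {a + b : a, b ∈ A}. With |A| = 3, there are |A|^2 = 9 ordered sum pairs; collecting distinct values, A + A = {16, 27, 38, 49, 60}, so |A + A| = 5. Thus K = 5/3. Here |A + A| = 2|A| − 1 = 5, the minimum possible — so K = 5/3 is minimal, which holds iff A is an arithmetic progression.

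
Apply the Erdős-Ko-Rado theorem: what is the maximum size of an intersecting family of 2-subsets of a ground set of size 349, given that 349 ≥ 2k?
max |F| = C(348, 1) = 348

Erdős-Ko-Rado (1961): when n ≥ 2k, max |F| = C(n−1, k−1). The bound is attained by the star {A : i ∈ A} for any fixed i ∈ [n]. Here C(349−1, 2−1) = C(348, 1) = 348.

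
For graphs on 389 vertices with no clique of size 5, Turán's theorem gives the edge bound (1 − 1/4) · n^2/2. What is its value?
Turán density bound = (3/4) · 389^2/2 = 453963/8 ≈ 56745.375

Turán's theorem: ex(n, K_{r+1}) is achieved by the complete r-partite Turán graph T(n, r) with parts as balanced as possible, and is at most (1 − 1/r) · n^2/2. For r = 4, n = 389: the density bound is (3/4) · 151321/2 = 453963/8 ≈ 56745.375. The integer-valued extremum is e(T(389, 4)) = 56745, which is strictly less than the density bound 453963/8 since 4 ∤ 389 (the parts of T(389, 4) cannot all be equal).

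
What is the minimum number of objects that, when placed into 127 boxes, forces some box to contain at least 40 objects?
n = (40 − 1)·127 + 1 = 4954

By the generalised pigeonhole principle, to guarantee some box contains ≥ r objects we need more than (r − 1) · k objects total. Threshold: n = (r − 1) · k + 1. With r = 40 and k = 127: n = 39 · 127 + 1 = 4953 + 1 = 4954. For n = 4953 = 39 · 127, we can put exactly 39 objects in every box, avoiding 40 in any single one — so 4954 is tight.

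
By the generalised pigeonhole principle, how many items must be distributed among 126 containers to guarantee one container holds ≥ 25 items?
n = (25 − 1)·126 + 1 = 3025

By the generalised pigeonhole principle, to guarantee some box contains ≥ r objects we need more than (r − 1) · k objects total. Threshold: n = (r − 1) · k + 1. With r = 25 and k = 126: n = 24 · 126 + 1 = 3024 + 1 = 3025. For n = 3024 = 24 · 126, we can put exactly 24 objects in every box, avoiding 25 in any single one — so 3025 is tight.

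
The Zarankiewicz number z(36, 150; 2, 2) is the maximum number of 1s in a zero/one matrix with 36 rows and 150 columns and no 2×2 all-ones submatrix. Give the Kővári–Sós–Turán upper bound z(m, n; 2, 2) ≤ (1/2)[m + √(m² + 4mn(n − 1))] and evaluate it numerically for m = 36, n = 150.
z(36, 150; 2, 2) ≤ (1/2)[36 + √(36² + 4·36·150·149)] = (1/2)[36 + √3219696] = 915.1756

Kővári–Sós–Turán: let r_1, ..., r_36 be the row sums and z = Σ r_i the total number of 1s. Each pair of columns can share at most one row with both entries 1 (else a 2×2 all-ones block appears), so Σ_i C(r_i, 2) ≤ C(150, 2) = 11175. By convexity Σ_i C(r_i, 2) ≥ 36·C(z/36, 2) = z(z − 36)/(2·36), giving z² − 36z − 36·150·149 ≤ 0 and hence z ≤ (1/2)[36 + √(1296 + 4·804600)] = (1/2)[36 + √3219696] ≈ (1/2)(36 + 1794.3511) = 915.1756.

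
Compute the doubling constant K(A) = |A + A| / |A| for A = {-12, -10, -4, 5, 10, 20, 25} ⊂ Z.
K = |A + A| / |A| = 25/7

Enumerate A + A = {a + b : a, b ∈ A}. With |A| = 7, there are |A|^2 = 49 ordered sum pairs; collecting distinct values, A + A = {-24, -22, -20, -16, -14, -8, -7, -5, -2, 0, 1, 6, 8, 10, 13, 15, 16, 20, 21, 25, 30, 35, 40, 45, 50}, so |A + A| = 25. Thus K = 25/7. For comparison, the minimum possible |A + A| over all 7-element sets is 2·7 − 1 = 13 (so min K = 13/7), attained only by arithmetic progressions.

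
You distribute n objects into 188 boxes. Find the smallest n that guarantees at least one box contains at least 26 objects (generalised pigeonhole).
n = (26 − 1)·188 + 1 = 4701

By the generalised pigeonhole principle, to guarantee some box contains ≥ r objects we need more than (r − 1) · k objects total. Threshold: n = (r − 1) · k + 1. With r = 26 and k = 188: n = 25 · 188 + 1 = 4700 + 1 = 4701. For n = 4700 = 25 · 188, we can put exactly 25 objects in every box, avoiding 26 in any single one — so 4701 is tight.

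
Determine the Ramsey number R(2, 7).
R(2, 7) = 7

R(2, k) = k for all k ≥ 2: in a 2-colouring of K_k, either some edge is red (a red K_2) or all edges are blue (a blue K_k). And K_{6} coloured all-blue has no blue K_7, so R(2, 7) > 6. Hence R(2, 7) = 7.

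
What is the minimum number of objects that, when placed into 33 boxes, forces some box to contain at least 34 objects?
n = (34 − 1)·33 + 1 = 1090

By the generalised pigeonhole principle, to guarantee some box contains ≥ r objects we need more than (r − 1) · k objects total. Threshold: n = (r − 1) · k + 1. With r = 34 and k = 33: n = 33 · 33 + 1 = 1089 + 1 = 1090. For n = 1089 = 33 · 33, we can put exactly 33 objects in every box, avoiding 34 in any single one — so 1090 is tight.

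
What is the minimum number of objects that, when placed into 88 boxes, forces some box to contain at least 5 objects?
n = (5 − 1)·88 + 1 = 353

By the generalised pigeonhole principle, to guarantee some box contains ≥ r objects we need more than (r − 1) · k objects total. Threshold: n = (r − 1) · k + 1. With r = 5 and k = 88: n = 4 · 88 + 1 = 352 + 1 = 353. For n = 352 = 4 · 88, we can put exactly 4 objects in every box, avoiding 5 in any single one — so 353 is tight.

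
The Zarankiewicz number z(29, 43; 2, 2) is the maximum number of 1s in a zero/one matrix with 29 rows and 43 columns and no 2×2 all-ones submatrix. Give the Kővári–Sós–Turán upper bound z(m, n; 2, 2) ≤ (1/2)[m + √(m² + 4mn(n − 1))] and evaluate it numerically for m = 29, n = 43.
z(29, 43; 2, 2) ≤ (1/2)[29 + √(29² + 4·29·43·42)] = (1/2)[29 + √210337] = 243.8126

Kővári–Sós–Turán: let r_1, ..., r_29 be the row sums and z = Σ r_i the total number of 1s. Each pair of columns can share at most one row with both entries 1 (else a 2×2 all-ones block appears), so Σ_i C(r_i, 2) ≤ C(43, 2) = 903. By convexity Σ_i C(r_i, 2) ≥ 29·C(z/29, 2) = z(z − 29)/(2·29), giving z² − 29z − 29·43·42 ≤ 0 and hence z ≤ (1/2)[29 + √(841 + 4·52374)] = (1/2)[29 + √210337] ≈ (1/2)(29 + 458.6251) = 243.8126.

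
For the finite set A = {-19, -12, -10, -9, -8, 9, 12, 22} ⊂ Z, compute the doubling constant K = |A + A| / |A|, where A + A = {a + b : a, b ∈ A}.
K = |A + A| / |A| = 32/8 = 4

Enumerate A + A = {a + b : a, b ∈ A}. With |A| = 8, there are |A|^2 = 64 ordered sum pairs; collecting distinct values, A + A = {-38, -31, -29, -28, -27, -24, -22, -21, -20, -19, -18, -17, -16, -10, -7, -3, -1, 0, 1, 2, 3, 4, 10, 12, 13, 14, 18, 21, 24, 31, 34, 44}, so |A + A| = 32. Thus K = 32/8 = 4. For comparison, the minimum possible |A + A| over all 8-element sets is 2·8 − 1 = 15 (so min K = 15/8), attained only by arithmetic progressions.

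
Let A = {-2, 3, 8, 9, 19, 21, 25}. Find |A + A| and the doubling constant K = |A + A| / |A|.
K = |A + A| / |A| = 25/7

Enumerate A + A = {a + b : a, b ∈ A}. With |A| = 7, there are |A|^2 = 49 ordered sum pairs; collecting distinct values, A + A = {-4, 1, 6, 7, 11, 12, 16, 17, 18, 19, 22, 23, 24, 27, 28, 29, 30, 33, 34, 38, 40, 42, 44, 46, 50}, so |A + A| = 25. Thus K = 25/7. For comparison, the minimum possible |A + A| over all 7-element sets is 2·7 − 1 = 13 (so min K = 13/7), attained only by arithmetic progressions.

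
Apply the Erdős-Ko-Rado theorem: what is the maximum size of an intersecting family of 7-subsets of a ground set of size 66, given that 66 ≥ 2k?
max |F| = C(65, 6) = 82598880

The Erdős-Ko-Rado theorem states: for n ≥ 2k, an intersecting family of k-subsets of an n-element set has size at most C(n − 1, k − 1), with equality for 'star' families {A ⊆ [n] : |A| = k, i ∈ A} (fix an element i). For n = 66, k = 7: C(65, 6) = 82598880.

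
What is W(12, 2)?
W(12, 2) = 12 + 1 = 13

A 2-term AP is any pair of integers, so a monochromatic 2-AP exists iff some colour is used at least twice. With 12 colours, the colouring i ↦ i on {1, ..., 12} uses each colour once, avoiding any monochromatic pair, so W(12, 2) > 12. For {1, ..., 13}, pigeonhole forces two integers of the same colour, which form a monochromatic 2-AP. Hence W(12, 2) = 13.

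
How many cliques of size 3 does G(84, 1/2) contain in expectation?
E[# K_3] = C(84, 3) · (1/2)^C(3, 2) = 95284 / 2^3 = 23821/2 = 11910.5

For each 3-subset S of vertices (there are C(84, 3) = 95284 such S), let X_S = 1 if S induces a K_3 (all C(3, 2) = 3 edges present). Then P(X_S = 1) = (1/2)^3 = 1/8. By linearity of expectation, E[# K_3] = C(84, 3) · (1/2)^3 = 95284 / 8 = 23821/2 = 11910.5.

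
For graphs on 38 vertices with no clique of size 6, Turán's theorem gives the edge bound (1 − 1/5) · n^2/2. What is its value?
Turán density bound = (4/5) · 38^2/2 = 2888/5 ≈ 577.6

Turán's theorem: ex(n, K_{r+1}) is achieved by the complete r-partite Turán graph T(n, r) with parts as balanced as possible, and is at most (1 − 1/r) · n^2/2. For r = 5, n = 38: the density bound is (4/5) · 1444/2 = 2888/5 ≈ 577.6. The integer-valued extremum is e(T(38, 5)) = 577, which is strictly less than the density bound 2888/5 since 5 ∤ 38 (the parts of T(38, 5) cannot all be equal).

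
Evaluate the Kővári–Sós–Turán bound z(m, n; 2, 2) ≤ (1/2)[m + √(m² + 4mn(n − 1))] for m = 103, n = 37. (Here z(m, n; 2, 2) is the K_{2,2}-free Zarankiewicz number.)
z(103, 37; 2, 2) ≤ (1/2)[103 + √(103² + 4·103·37·36)] = (1/2)[103 + √559393] = 425.4629

Kővári–Sós–Turán: let r_1, ..., r_103 be the row sums and z = Σ r_i the total number of 1s. Each pair of columns can share at most one row with both entries 1 (else a 2×2 all-ones block appears), so Σ_i C(r_i, 2) ≤ C(37, 2) = 666. By convexity Σ_i C(r_i, 2) ≥ 103·C(z/103, 2) = z(z − 103)/(2·103), giving z² − 103z − 103·37·36 ≤ 0 and hence z ≤ (1/2)[103 + √(10609 + 4·137196)] = (1/2)[103 + √559393] ≈ (1/2)(103 + 747.9258) = 425.4629.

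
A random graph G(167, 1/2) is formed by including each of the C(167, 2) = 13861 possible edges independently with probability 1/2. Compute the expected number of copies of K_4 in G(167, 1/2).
E[# K_4] = C(167, 4) · (1/2)^C(4, 2) = 31256555 / 2^6 = 488383.671875

For each 4-subset S of vertices (there are C(167, 4) = 31256555 such S), let X_S = 1 if S induces a K_4 (all C(4, 2) = 6 edges present). Then P(X_S = 1) = (1/2)^6 = 1/64. By linearity of expectation, E[# K_4] = C(167, 4) · (1/2)^6 = 31256555 / 64 = 488383.671875.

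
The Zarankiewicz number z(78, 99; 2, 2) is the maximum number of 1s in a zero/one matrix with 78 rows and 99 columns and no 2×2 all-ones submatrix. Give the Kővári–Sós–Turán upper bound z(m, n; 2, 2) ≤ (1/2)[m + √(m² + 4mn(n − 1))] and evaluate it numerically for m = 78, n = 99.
z(78, 99; 2, 2) ≤ (1/2)[78 + √(78² + 4·78·99·98)] = (1/2)[78 + √3033108] = 909.791

Kővári–Sós–Turán: let r_1, ..., r_78 be the row sums and z = Σ r_i the total number of 1s. Each pair of columns can share at most one row with both entries 1 (else a 2×2 all-ones block appears), so Σ_i C(r_i, 2) ≤ C(99, 2) = 4851. By convexity Σ_i C(r_i, 2) ≥ 78·C(z/78, 2) = z(z − 78)/(2·78), giving z² − 78z − 78·99·98 ≤ 0 and hence z ≤ (1/2)[78 + √(6084 + 4·756756)] = (1/2)[78 + √3033108] ≈ (1/2)(78 + 1741.582) = 909.791.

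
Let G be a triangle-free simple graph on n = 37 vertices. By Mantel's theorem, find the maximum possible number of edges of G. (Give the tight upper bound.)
ex(37, K_3) = ⌊37^2/4⌋ = 342

Mantel (1907): a triangle-free graph on n vertices has at most ⌊n^2/4⌋ edges, with equality for the complete bipartite graph K_{⌊n/2⌋, ⌈n/2⌉}. For n = 37: ⌊37^2/4⌋ = ⌊1369/4⌋ = 342. The extremal graph is K_{18, 19}, which has 18·19 = 342 edges.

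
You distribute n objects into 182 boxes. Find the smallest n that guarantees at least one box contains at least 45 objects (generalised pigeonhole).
n = (45 − 1)·182 + 1 = 8009

By the generalised pigeonhole principle, to guarantee some box contains ≥ r objects we need more than (r − 1) · k objects total. Threshold: n = (r − 1) · k + 1. With r = 45 and k = 182: n = 44 · 182 + 1 = 8008 + 1 = 8009. For n = 8008 = 44 · 182, we can put exactly 44 objects in every box, avoiding 45 in any single one — so 8009 is tight.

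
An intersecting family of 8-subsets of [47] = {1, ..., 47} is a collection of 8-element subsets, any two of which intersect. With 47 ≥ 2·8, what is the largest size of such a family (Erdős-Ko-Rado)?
max |F| = C(46, 7) = 53524680

The Erdős-Ko-Rado theorem states: for n ≥ 2k, an intersecting family of k-subsets of an n-element set has size at most C(n − 1, k − 1), with equality for 'star' families {A ⊆ [n] : |A| = k, i ∈ A} (fix an element i). For n = 47, k = 8: C(46, 7) = 53524680.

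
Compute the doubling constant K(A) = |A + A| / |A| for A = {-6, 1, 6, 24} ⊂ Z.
K = |A + A| / |A| = 10/4 = 5/2

Enumerate A + A = {a + b : a, b ∈ A}. With |A| = 4, there are |A|^2 = 16 ordered sum pairs; collecting distinct values, A + A = {-12, -5, 0, 2, 7, 12, 18, 25, 30, 48}, so |A + A| = 10. Thus K = 10/4 = 5/2. For comparison, the minimum possible |A + A| over all 4-element sets is 2·4 − 1 = 7 (so min K = 7/4), attained only by arithmetic progressions.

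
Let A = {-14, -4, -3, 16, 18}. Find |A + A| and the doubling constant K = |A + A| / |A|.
K = |A + A| / |A| = 15/5 = 3

Enumerate A + A = {a + b : a, b ∈ A}. With |A| = 5, there are |A|^2 = 25 ordered sum pairs; collecting distinct values, A + A = {-28, -18, -17, -8, -7, -6, 2, 4, 12, 13, 14, 15, 32, 34, 36}, so |A + A| = 15. Thus K = 15/5 = 3. For comparison, the minimum possible |A + A| over all 5-element sets is 2·5 − 1 = 9 (so min K = 9/5), attained only by arithmetic progressions.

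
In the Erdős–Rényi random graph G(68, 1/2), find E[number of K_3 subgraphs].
E[# K_3] = C(68, 3) · (1/2)^C(3, 2) = 50116 / 2^3 = 12529/2 = 6264.5

For each 3-subset S of vertices (there are C(68, 3) = 50116 such S), let X_S = 1 if S induces a K_3 (all C(3, 2) = 3 edges present). Then P(X_S = 1) = (1/2)^3 = 1/8. By linearity of expectation, E[# K_3] = C(68, 3) · (1/2)^3 = 50116 / 8 = 12529/2 = 6264.5.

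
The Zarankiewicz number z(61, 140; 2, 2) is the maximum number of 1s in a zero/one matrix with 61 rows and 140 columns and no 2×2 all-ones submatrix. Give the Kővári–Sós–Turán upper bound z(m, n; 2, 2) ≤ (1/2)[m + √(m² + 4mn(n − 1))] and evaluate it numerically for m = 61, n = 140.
z(61, 140; 2, 2) ≤ (1/2)[61 + √(61² + 4·61·140·139)] = (1/2)[61 + √4751961] = 1120.4497

Kővári–Sós–Turán: let r_1, ..., r_61 be the row sums and z = Σ r_i the total number of 1s. Each pair of columns can share at most one row with both entries 1 (else a 2×2 all-ones block appears), so Σ_i C(r_i, 2) ≤ C(140, 2) = 9730. By convexity Σ_i C(r_i, 2) ≥ 61·C(z/61, 2) = z(z − 61)/(2·61), giving z² − 61z − 61·140·139 ≤ 0 and hence z ≤ (1/2)[61 + √(3721 + 4·1187060)] = (1/2)[61 + √4751961] ≈ (1/2)(61 + 2179.8993) = 1120.4497.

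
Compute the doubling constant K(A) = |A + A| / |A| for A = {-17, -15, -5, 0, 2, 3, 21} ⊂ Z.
K = |A + A| / |A| = 25/7

Enumerate A + A = {a + b : a, b ∈ A}. With |A| = 7, there are |A|^2 = 49 ordered sum pairs; collecting distinct values, A + A = {-34, -32, -30, -22, -20, -17, -15, -14, -13, -12, -10, -5, -3, -2, 0, 2, 3, 4, 5, 6, 16, 21, 23, 24, 42}, so |A + A| = 25. Thus K = 25/7. For comparison, the minimum possible |A + A| over all 7-element sets is 2·7 − 1 = 13 (so min K = 13/7), attained only by arithmetic progressions.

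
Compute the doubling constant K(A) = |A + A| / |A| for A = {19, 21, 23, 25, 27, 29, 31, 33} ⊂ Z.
K = |A + A| / |A| = 15/8

Enumerate A + A = {a + b : a, b ∈ A}. With |A| = 8, there are |A|^2 = 64 ordered sum pairs; collecting distinct values, A + A = {38, 40, 42, 44, 46, 48, 50, 52, 54, 56, 58, 60, 62, 64, 66}, so |A + A| = 15. Thus K = 15/8. Here |A + A| = 2|A| − 1 = 15, the minimum possible — so K = 15/8 is minimal, which holds iff A is an arithmetic progression.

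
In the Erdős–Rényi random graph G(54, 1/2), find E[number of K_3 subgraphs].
E[# K_3] = C(54, 3) · (1/2)^C(3, 2) = 24804 / 2^3 = 6201/2 = 3100.5

For each 3-subset S of vertices (there are C(54, 3) = 24804 such S), let X_S = 1 if S induces a K_3 (all C(3, 2) = 3 edges present). Then P(X_S = 1) = (1/2)^3 = 1/8. By linearity of expectation, E[# K_3] = C(54, 3) · (1/2)^3 = 24804 / 8 = 6201/2 = 3100.5.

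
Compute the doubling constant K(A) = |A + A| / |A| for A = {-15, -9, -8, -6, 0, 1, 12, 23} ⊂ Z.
K = |A + A| / |A| = 32/8 = 4

Enumerate A + A = {a + b : a, b ∈ A}. With |A| = 8, there are |A|^2 = 64 ordered sum pairs; collecting distinct values, A + A = {-30, -24, -23, -21, -18, -17, -16, -15, -14, -12, -9, -8, -7, -6, -5, -3, 0, 1, 2, 3, 4, 6, 8, 12, 13, 14, 15, 17, 23, 24, 35, 46}, so |A + A| = 32. Thus K = 32/8 = 4. For comparison, the minimum possible |A + A| over all 8-element sets is 2·8 − 1 = 15 (so min K = 15/8), attained only by arithmetic progressions.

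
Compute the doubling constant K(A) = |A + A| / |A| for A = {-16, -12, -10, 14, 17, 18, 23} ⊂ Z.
K = |A + A| / |A| = 26/7

Enumerate A + A = {a + b : a, b ∈ A}. With |A| = 7, there are |A|^2 = 49 ordered sum pairs; collecting distinct values, A + A = {-32, -28, -26, -24, -22, -20, -2, 1, 2, 4, 5, 6, 7, 8, 11, 13, 28, 31, 32, 34, 35, 36, 37, 40, 41, 46}, so |A + A| = 26. Thus K = 26/7. For comparison, the minimum possible |A + A| over all 7-element sets is 2·7 − 1 = 13 (so min K = 13/7), attained only by arithmetic progressions.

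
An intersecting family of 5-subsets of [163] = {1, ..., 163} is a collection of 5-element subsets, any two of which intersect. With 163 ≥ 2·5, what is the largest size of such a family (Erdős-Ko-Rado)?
max |F| = C(162, 4) = 27646920

Erdős-Ko-Rado (1961): when n ≥ 2k, max |F| = C(n−1, k−1). The bound is attained by the star {A : i ∈ A} for any fixed i ∈ [n]. Here C(163−1, 5−1) = C(162, 4) = 27646920.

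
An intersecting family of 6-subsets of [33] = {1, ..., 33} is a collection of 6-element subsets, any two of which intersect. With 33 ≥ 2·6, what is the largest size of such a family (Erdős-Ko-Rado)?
max |F| = C(32, 5) = 201376

Erdős-Ko-Rado (1961): when n ≥ 2k, max |F| = C(n−1, k−1). The bound is attained by the star {A : i ∈ A} for any fixed i ∈ [n]. Here C(33−1, 6−1) = C(32, 5) = 201376.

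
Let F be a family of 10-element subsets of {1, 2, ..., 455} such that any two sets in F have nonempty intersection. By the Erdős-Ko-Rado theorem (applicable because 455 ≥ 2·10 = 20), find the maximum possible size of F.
max |F| = C(454, 9) = 2084900095843613840

The Erdős-Ko-Rado theorem states: for n ≥ 2k, an intersecting family of k-subsets of an n-element set has size at most C(n − 1, k − 1), with equality for 'star' families {A ⊆ [n] : |A| = k, i ∈ A} (fix an element i). For n = 455, k = 10: C(454, 9) = 2084900095843613840.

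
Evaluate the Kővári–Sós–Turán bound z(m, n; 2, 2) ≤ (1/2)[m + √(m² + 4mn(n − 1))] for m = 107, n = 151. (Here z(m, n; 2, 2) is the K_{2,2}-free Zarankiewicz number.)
z(107, 151; 2, 2) ≤ (1/2)[107 + √(107² + 4·107·151·150)] = (1/2)[107 + √9705649] = 1611.1945

Kővári–Sós–Turán: let r_1, ..., r_107 be the row sums and z = Σ r_i the total number of 1s. Each pair of columns can share at most one row with both entries 1 (else a 2×2 all-ones block appears), so Σ_i C(r_i, 2) ≤ C(151, 2) = 11325. By convexity Σ_i C(r_i, 2) ≥ 107·C(z/107, 2) = z(z − 107)/(2·107), giving z² − 107z − 107·151·150 ≤ 0 and hence z ≤ (1/2)[107 + √(11449 + 4·2423550)] = (1/2)[107 + √9705649] ≈ (1/2)(107 + 3115.3891) = 1611.1945.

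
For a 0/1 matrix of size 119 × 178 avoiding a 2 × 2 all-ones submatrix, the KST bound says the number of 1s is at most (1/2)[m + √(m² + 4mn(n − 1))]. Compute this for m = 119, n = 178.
z(119, 178; 2, 2) ≤ (1/2)[119 + √(119² + 4·119·178·177)] = (1/2)[119 + √15011017] = 1996.7027

Kővári–Sós–Turán: let r_1, ..., r_119 be the row sums and z = Σ r_i the total number of 1s. Each pair of columns can share at most one row with both entries 1 (else a 2×2 all-ones block appears), so Σ_i C(r_i, 2) ≤ C(178, 2) = 15753. By convexity Σ_i C(r_i, 2) ≥ 119·C(z/119, 2) = z(z − 119)/(2·119), giving z² − 119z − 119·178·177 ≤ 0 and hence z ≤ (1/2)[119 + √(14161 + 4·3749214)] = (1/2)[119 + √15011017] ≈ (1/2)(119 + 3874.4054) = 1996.7027.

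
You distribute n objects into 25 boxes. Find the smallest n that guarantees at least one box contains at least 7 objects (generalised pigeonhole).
n = (7 − 1)·25 + 1 = 151

By the generalised pigeonhole principle, to guarantee some box contains ≥ r objects we need more than (r − 1) · k objects total. Threshold: n = (r − 1) · k + 1. With r = 7 and k = 25: n = 6 · 25 + 1 = 150 + 1 = 151. For n = 150 = 6 · 25, we can put exactly 6 objects in every box, avoiding 7 in any single one — so 151 is tight.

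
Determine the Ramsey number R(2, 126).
R(2, 126) = 126

R(2, k) = k for all k ≥ 2: in a 2-colouring of K_k, either some edge is red (a red K_2) or all edges are blue (a blue K_k). And K_{125} coloured all-blue has no blue K_126, so R(2, 126) > 125. Hence R(2, 126) = 126.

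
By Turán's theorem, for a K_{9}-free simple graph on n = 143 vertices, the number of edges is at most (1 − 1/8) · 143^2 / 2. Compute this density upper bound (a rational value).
Turán density bound = (7/8) · 143^2/2 = 143143/16 ≈ 8946.4375

Turán's theorem: ex(n, K_{r+1}) is achieved by the complete r-partite Turán graph T(n, r) with parts as balanced as possible, and is at most (1 − 1/r) · n^2/2. For r = 8, n = 143: the density bound is (7/8) · 20449/2 = 143143/16 ≈ 8946.4375. The integer-valued extremum is e(T(143, 8)) = 8946, which is strictly less than the density bound 143143/16 since 8 ∤ 143 (the parts of T(143, 8) cannot all be equal).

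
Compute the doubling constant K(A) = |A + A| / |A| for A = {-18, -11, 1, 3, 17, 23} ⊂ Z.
K = |A + A| / |A| = 20/6 = 10/3

Enumerate A + A = {a + b : a, b ∈ A}. With |A| = 6, there are |A|^2 = 36 ordered sum pairs; collecting distinct values, A + A = {-36, -29, -22, -17, -15, -10, -8, -1, 2, 4, 5, 6, 12, 18, 20, 24, 26, 34, 40, 46}, so |A + A| = 20. Thus K = 20/6 = 10/3. For comparison, the minimum possible |A + A| over all 6-element sets is 2·6 − 1 = 11 (so min K = 11/6), attained only by arithmetic progressions.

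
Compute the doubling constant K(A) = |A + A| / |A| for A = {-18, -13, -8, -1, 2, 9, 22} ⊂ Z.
K = |A + A| / |A| = 23/7

Enumerate A + A = {a + b : a, b ∈ A}. With |A| = 7, there are |A|^2 = 49 ordered sum pairs; collecting distinct values, A + A = {-36, -31, -26, -21, -19, -16, -14, -11, -9, -6, -4, -2, 1, 4, 8, 9, 11, 14, 18, 21, 24, 31, 44}, so |A + A| = 23. Thus K = 23/7. For comparison, the minimum possible |A + A| over all 7-element sets is 2·7 − 1 = 13 (so min K = 13/7), attained only by arithmetic progressions.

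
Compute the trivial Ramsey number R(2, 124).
R(2, 124) = 124

R(2, k) = k for all k ≥ 2: in a 2-colouring of K_k, either some edge is red (a red K_2) or all edges are blue (a blue K_k). And K_{123} coloured all-blue has no blue K_124, so R(2, 124) > 123. Hence R(2, 124) = 124.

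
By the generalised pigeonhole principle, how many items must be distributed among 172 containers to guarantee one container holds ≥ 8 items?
n = (8 − 1)·172 + 1 = 1205

By the generalised pigeonhole principle, to guarantee some box contains ≥ r objects we need more than (r − 1) · k objects total. Threshold: n = (r − 1) · k + 1. With r = 8 and k = 172: n = 7 · 172 + 1 = 1204 + 1 = 1205. For n = 1204 = 7 · 172, we can put exactly 7 objects in every box, avoiding 8 in any single one — so 1205 is tight.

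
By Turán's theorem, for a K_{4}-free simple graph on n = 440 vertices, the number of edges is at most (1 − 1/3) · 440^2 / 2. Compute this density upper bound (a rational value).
Turán density bound = (2/3) · 440^2/2 = 193600/3 ≈ 64533.3333

Turán's theorem: ex(n, K_{r+1}) is achieved by the complete r-partite Turán graph T(n, r) with parts as balanced as possible, and is at most (1 − 1/r) · n^2/2. For r = 3, n = 440: the density bound is (2/3) · 193600/2 = 193600/3 ≈ 64533.3333. The integer-valued extremum is e(T(440, 3)) = 64533, which is strictly less than the density bound 193600/3 since 3 ∤ 440 (the parts of T(440, 3) cannot all be equal).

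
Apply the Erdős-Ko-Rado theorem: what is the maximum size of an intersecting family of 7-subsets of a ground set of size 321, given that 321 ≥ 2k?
max |F| = C(320, 6) = 1422630723360

The Erdős-Ko-Rado theorem states: for n ≥ 2k, an intersecting family of k-subsets of an n-element set has size at most C(n − 1, k − 1), with equality for 'star' families {A ⊆ [n] : |A| = k, i ∈ A} (fix an element i). For n = 321, k = 7: C(320, 6) = 1422630723360.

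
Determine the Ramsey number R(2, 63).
R(2, 63) = 63

R(2, k) = k for all k ≥ 2: in a 2-colouring of K_k, either some edge is red (a red K_2) or all edges are blue (a blue K_k). And K_{62} coloured all-blue has no blue K_63, so R(2, 63) > 62. Hence R(2, 63) = 63.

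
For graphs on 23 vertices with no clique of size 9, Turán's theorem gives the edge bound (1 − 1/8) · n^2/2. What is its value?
Turán density bound = (7/8) · 23^2/2 = 3703/16 ≈ 231.4375

Turán's theorem: ex(n, K_{r+1}) is achieved by the complete r-partite Turán graph T(n, r) with parts as balanced as possible, and is at most (1 − 1/r) · n^2/2. For r = 8, n = 23: the density bound is (7/8) · 529/2 = 3703/16 ≈ 231.4375. The integer-valued extremum is e(T(23, 8)) = 231, which is strictly less than the density bound 3703/16 since 8 ∤ 23 (the parts of T(23, 8) cannot all be equal).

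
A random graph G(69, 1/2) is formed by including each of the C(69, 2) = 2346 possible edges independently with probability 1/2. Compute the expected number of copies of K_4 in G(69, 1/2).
E[# K_4] = C(69, 4) · (1/2)^C(4, 2) = 864501 / 2^6 = 13507.828125

For each 4-subset S of vertices (there are C(69, 4) = 864501 such S), let X_S = 1 if S induces a K_4 (all C(4, 2) = 6 edges present). Then P(X_S = 1) = (1/2)^6 = 1/64. By linearity of expectation, E[# K_4] = C(69, 4) · (1/2)^6 = 864501 / 64 = 13507.828125.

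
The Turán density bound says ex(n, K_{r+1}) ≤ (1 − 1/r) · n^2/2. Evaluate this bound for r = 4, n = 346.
Turán density bound = (3/4) · 346^2/2 = 89787/2 ≈ 44893.5

Turán's theorem: ex(n, K_{r+1}) is achieved by the complete r-partite Turán graph T(n, r) with parts as balanced as possible, and is at most (1 − 1/r) · n^2/2. For r = 4, n = 346: the density bound is (3/4) · 119716/2 = 89787/2 ≈ 44893.5. The integer-valued extremum is e(T(346, 4)) = 44893, which is strictly less than the density bound 89787/2 since 4 ∤ 346 (the parts of T(346, 4) cannot all be equal).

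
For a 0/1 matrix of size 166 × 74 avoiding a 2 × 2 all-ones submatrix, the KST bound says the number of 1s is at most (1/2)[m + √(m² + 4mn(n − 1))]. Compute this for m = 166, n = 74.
z(166, 74; 2, 2) ≤ (1/2)[166 + √(166² + 4·166·74·73)] = (1/2)[166 + √3614484] = 1033.5898

Kővári–Sós–Turán: let r_1, ..., r_166 be the row sums and z = Σ r_i the total number of 1s. Each pair of columns can share at most one row with both entries 1 (else a 2×2 all-ones block appears), so Σ_i C(r_i, 2) ≤ C(74, 2) = 2701. By convexity Σ_i C(r_i, 2) ≥ 166·C(z/166, 2) = z(z − 166)/(2·166), giving z² − 166z − 166·74·73 ≤ 0 and hence z ≤ (1/2)[166 + √(27556 + 4·896732)] = (1/2)[166 + √3614484] ≈ (1/2)(166 + 1901.1796) = 1033.5898.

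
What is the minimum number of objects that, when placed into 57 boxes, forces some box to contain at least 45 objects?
n = (45 − 1)·57 + 1 = 2509

By the generalised pigeonhole principle, to guarantee some box contains ≥ r objects we need more than (r − 1) · k objects total. Threshold: n = (r − 1) · k + 1. With r = 45 and k = 57: n = 44 · 57 + 1 = 2508 + 1 = 2509. For n = 2508 = 44 · 57, we can put exactly 44 objects in every box, avoiding 45 in any single one — so 2509 is tight.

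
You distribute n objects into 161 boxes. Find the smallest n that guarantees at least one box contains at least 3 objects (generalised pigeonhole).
n = (3 − 1)·161 + 1 = 323

By the generalised pigeonhole principle, to guarantee some box contains ≥ r objects we need more than (r − 1) · k objects total. Threshold: n = (r − 1) · k + 1. With r = 3 and k = 161: n = 2 · 161 + 1 = 322 + 1 = 323. For n = 322 = 2 · 161, we can put exactly 2 objects in every box, avoiding 3 in any single one — so 323 is tight.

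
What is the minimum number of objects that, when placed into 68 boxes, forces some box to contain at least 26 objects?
n = (26 − 1)·68 + 1 = 1701

By the generalised pigeonhole principle, to guarantee some box contains ≥ r objects we need more than (r − 1) · k objects total. Threshold: n = (r − 1) · k + 1. With r = 26 and k = 68: n = 25 · 68 + 1 = 1700 + 1 = 1701. For n = 1700 = 25 · 68, we can put exactly 25 objects in every box, avoiding 26 in any single one — so 1701 is tight.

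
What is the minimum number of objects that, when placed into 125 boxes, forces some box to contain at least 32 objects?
n = (32 − 1)·125 + 1 = 3876

By the generalised pigeonhole principle, to guarantee some box contains ≥ r objects we need more than (r − 1) · k objects total. Threshold: n = (r − 1) · k + 1. With r = 32 and k = 125: n = 31 · 125 + 1 = 3875 + 1 = 3876. For n = 3875 = 31 · 125, we can put exactly 31 objects in every box, avoiding 32 in any single one — so 3876 is tight.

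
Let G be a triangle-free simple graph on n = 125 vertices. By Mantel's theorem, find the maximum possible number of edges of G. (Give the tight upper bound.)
ex(125, K_3) = ⌊125^2/4⌋ = 3906

Mantel (1907): a triangle-free graph on n vertices has at most ⌊n^2/4⌋ edges, with equality for the complete bipartite graph K_{⌊n/2⌋, ⌈n/2⌉}. For n = 125: ⌊125^2/4⌋ = ⌊15625/4⌋ = 3906. The extremal graph is K_{62, 63}, which has 62·63 = 3906 edges.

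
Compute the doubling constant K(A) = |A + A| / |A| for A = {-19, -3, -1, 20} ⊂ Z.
K = |A + A| / |A| = 10/4 = 5/2

Enumerate A + A = {a + b : a, b ∈ A}. With |A| = 4, there are |A|^2 = 16 ordered sum pairs; collecting distinct values, A + A = {-38, -22, -20, -6, -4, -2, 1, 17, 19, 40}, so |A + A| = 10. Thus K = 10/4 = 5/2. For comparison, the minimum possible |A + A| over all 4-element sets is 2·4 − 1 = 7 (so min K = 7/4), attained only by arithmetic progressions.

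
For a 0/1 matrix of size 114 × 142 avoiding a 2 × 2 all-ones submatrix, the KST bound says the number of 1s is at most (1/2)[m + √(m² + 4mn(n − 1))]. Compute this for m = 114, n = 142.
z(114, 142; 2, 2) ≤ (1/2)[114 + √(114² + 4·114·142·141)] = (1/2)[114 + √9143028] = 1568.872

Kővári–Sós–Turán: let r_1, ..., r_114 be the row sums and z = Σ r_i the total number of 1s. Each pair of columns can share at most one row with both entries 1 (else a 2×2 all-ones block appears), so Σ_i C(r_i, 2) ≤ C(142, 2) = 10011. By convexity Σ_i C(r_i, 2) ≥ 114·C(z/114, 2) = z(z − 114)/(2·114), giving z² − 114z − 114·142·141 ≤ 0 and hence z ≤ (1/2)[114 + √(12996 + 4·2282508)] = (1/2)[114 + √9143028] ≈ (1/2)(114 + 3023.744) = 1568.872.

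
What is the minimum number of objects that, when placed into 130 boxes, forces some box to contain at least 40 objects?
n = (40 − 1)·130 + 1 = 5071

By the generalised pigeonhole principle, to guarantee some box contains ≥ r objects we need more than (r − 1) · k objects total. Threshold: n = (r − 1) · k + 1. With r = 40 and k = 130: n = 39 · 130 + 1 = 5070 + 1 = 5071. For n = 5070 = 39 · 130, we can put exactly 39 objects in every box, avoiding 40 in any single one — so 5071 is tight.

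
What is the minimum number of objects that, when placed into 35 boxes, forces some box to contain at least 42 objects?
n = (42 − 1)·35 + 1 = 1436

By the generalised pigeonhole principle, to guarantee some box contains ≥ r objects we need more than (r − 1) · k objects total. Threshold: n = (r − 1) · k + 1. With r = 42 and k = 35: n = 41 · 35 + 1 = 1435 + 1 = 1436. For n = 1435 = 41 · 35, we can put exactly 41 objects in every box, avoiding 42 in any single one — so 1436 is tight.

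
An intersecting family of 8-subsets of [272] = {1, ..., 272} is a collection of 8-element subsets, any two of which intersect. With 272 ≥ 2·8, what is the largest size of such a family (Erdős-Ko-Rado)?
max |F| = C(271, 7) = 19698282637155

Erdős-Ko-Rado (1961): when n ≥ 2k, max |F| = C(n−1, k−1). The bound is attained by the star {A : i ∈ A} for any fixed i ∈ [n]. Here C(272−1, 8−1) = C(271, 7) = 19698282637155.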